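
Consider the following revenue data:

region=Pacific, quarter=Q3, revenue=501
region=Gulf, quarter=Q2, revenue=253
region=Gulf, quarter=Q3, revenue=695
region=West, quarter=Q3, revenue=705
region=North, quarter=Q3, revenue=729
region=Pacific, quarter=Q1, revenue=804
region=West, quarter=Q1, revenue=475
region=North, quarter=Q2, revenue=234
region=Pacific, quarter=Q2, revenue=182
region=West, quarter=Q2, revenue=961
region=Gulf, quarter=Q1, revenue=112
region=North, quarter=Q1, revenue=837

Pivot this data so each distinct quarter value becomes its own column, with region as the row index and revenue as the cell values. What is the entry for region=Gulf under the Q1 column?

Wide layout: rows indexed by region, columns are the 3 distinct quarter values (Q3, Q2, Q1).
Cell (region=Gulf, quarter=Q1) draws from the long row where region=Gulf and quarter=Q1, which has revenue=112.

112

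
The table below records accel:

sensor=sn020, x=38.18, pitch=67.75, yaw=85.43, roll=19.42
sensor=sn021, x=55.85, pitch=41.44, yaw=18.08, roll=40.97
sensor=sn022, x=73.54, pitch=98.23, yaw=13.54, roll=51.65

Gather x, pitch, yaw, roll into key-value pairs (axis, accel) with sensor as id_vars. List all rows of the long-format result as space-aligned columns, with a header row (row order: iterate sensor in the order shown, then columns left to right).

Each (sensor, column) pair becomes one row: 3 × 4 = 12 rows.
For example, (sn020, x) → accel=38.18.

sensor  axis   accel
sn020   x      38.18
sn020   pitch  67.75
sn020   yaw    85.43
sn020   roll   19.42
sn021   x      55.85
sn021   pitch  41.44
sn021   yaw    18.08
sn021   roll   40.97
sn022   x      73.54
sn022   pitch  98.23
sn022   yaw    13.54
sn022   roll   51.65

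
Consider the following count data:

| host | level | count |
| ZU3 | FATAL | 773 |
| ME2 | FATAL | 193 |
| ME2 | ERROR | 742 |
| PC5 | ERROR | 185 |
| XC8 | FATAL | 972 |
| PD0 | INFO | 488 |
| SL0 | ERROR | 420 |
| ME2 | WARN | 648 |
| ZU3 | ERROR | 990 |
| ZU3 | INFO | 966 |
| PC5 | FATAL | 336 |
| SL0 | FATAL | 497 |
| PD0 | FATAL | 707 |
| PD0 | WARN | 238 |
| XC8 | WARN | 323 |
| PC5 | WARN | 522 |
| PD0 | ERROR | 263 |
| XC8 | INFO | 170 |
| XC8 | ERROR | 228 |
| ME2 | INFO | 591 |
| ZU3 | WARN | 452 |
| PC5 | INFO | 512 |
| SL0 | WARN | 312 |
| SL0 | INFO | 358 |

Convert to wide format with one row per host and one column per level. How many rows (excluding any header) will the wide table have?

6

6 distinct host values → 6 rows.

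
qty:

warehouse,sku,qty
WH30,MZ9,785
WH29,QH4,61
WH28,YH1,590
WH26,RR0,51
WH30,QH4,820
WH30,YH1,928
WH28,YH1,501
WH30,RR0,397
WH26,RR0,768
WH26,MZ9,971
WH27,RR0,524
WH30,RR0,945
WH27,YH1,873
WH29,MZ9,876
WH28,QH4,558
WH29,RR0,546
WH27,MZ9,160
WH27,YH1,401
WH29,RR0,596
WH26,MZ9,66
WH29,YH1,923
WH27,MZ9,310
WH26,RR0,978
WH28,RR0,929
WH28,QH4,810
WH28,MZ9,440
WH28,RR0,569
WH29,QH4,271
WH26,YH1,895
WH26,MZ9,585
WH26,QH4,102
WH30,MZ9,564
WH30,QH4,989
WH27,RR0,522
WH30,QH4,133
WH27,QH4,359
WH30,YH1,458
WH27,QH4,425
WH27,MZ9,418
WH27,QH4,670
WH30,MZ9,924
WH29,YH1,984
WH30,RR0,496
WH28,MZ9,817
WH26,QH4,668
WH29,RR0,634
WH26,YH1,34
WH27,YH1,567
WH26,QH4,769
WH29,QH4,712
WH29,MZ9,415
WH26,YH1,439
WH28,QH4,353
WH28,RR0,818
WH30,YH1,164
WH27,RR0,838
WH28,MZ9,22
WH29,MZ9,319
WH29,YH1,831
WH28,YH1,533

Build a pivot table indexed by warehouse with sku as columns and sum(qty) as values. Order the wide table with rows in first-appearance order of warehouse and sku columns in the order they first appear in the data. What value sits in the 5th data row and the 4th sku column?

With rows in first-appearance order of warehouse, row 5 is warehouse=WH27. sku columns in first-appearance order: MZ9, QH4, YH1, RR0; column 4 is RR0.
Long rows with warehouse=WH27, sku=RR0: 524 + 522 + 838 = 1884.

1884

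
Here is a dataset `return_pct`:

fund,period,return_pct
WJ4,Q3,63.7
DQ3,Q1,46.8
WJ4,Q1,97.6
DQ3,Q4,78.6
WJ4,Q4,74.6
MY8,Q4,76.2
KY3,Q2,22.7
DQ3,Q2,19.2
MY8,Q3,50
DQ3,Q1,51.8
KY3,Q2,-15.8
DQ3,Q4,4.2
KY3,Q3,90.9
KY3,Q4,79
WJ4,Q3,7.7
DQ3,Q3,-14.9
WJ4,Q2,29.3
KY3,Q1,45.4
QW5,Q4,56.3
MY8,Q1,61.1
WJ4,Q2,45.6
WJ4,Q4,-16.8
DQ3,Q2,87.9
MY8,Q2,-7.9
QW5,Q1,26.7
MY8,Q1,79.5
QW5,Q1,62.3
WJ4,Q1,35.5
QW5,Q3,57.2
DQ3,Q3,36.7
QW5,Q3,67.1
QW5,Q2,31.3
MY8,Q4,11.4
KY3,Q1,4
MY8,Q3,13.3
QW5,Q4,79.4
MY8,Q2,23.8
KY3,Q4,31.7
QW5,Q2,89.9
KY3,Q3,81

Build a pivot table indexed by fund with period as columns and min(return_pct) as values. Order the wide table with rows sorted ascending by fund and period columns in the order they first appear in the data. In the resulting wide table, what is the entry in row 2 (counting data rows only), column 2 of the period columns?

With rows sorted ascending by fund, row 2 is fund=KY3. period columns in first-appearance order: Q3, Q1, Q4, Q2; column 2 is Q1.
Long rows with fund=KY3, period=Q1: min(45.4, 4) = 4.

4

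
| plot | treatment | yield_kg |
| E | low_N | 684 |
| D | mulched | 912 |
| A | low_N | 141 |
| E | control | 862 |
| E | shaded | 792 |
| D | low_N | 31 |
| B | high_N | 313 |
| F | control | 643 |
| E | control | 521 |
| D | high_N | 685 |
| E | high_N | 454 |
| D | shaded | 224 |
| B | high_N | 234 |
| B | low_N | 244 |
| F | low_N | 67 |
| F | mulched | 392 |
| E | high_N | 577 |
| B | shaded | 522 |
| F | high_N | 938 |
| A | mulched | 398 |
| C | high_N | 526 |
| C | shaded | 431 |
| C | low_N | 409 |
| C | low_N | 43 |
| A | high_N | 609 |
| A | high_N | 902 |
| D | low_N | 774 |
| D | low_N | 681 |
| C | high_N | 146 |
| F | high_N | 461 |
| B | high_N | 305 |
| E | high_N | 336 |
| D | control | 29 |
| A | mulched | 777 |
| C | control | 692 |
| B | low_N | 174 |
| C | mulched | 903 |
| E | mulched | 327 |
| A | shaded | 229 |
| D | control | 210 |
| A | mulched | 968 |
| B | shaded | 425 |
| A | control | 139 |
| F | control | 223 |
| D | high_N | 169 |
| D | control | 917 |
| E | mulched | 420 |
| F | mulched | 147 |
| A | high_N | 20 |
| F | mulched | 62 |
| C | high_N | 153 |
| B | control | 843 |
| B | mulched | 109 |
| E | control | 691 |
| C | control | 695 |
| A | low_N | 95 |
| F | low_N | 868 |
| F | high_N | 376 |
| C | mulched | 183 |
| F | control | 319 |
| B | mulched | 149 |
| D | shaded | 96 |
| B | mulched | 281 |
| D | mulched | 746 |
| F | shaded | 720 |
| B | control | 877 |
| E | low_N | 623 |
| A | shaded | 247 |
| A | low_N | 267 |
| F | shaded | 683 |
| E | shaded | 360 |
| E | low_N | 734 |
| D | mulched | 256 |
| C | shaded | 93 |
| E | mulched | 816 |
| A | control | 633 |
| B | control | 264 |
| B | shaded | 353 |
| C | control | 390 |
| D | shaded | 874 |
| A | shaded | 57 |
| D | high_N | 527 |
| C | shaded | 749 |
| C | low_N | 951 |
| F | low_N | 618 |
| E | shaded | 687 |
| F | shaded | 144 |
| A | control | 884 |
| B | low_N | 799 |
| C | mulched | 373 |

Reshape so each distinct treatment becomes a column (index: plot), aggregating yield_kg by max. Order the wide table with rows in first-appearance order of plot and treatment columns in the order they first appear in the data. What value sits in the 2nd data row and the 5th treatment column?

685

With rows in first-appearance order of plot, row 2 is plot=D. treatment columns in first-appearance order: low_N, mulched, control, shaded, high_N; column 5 is high_N.
Long rows with plot=D, treatment=high_N: max(685, 169, 527) = 685.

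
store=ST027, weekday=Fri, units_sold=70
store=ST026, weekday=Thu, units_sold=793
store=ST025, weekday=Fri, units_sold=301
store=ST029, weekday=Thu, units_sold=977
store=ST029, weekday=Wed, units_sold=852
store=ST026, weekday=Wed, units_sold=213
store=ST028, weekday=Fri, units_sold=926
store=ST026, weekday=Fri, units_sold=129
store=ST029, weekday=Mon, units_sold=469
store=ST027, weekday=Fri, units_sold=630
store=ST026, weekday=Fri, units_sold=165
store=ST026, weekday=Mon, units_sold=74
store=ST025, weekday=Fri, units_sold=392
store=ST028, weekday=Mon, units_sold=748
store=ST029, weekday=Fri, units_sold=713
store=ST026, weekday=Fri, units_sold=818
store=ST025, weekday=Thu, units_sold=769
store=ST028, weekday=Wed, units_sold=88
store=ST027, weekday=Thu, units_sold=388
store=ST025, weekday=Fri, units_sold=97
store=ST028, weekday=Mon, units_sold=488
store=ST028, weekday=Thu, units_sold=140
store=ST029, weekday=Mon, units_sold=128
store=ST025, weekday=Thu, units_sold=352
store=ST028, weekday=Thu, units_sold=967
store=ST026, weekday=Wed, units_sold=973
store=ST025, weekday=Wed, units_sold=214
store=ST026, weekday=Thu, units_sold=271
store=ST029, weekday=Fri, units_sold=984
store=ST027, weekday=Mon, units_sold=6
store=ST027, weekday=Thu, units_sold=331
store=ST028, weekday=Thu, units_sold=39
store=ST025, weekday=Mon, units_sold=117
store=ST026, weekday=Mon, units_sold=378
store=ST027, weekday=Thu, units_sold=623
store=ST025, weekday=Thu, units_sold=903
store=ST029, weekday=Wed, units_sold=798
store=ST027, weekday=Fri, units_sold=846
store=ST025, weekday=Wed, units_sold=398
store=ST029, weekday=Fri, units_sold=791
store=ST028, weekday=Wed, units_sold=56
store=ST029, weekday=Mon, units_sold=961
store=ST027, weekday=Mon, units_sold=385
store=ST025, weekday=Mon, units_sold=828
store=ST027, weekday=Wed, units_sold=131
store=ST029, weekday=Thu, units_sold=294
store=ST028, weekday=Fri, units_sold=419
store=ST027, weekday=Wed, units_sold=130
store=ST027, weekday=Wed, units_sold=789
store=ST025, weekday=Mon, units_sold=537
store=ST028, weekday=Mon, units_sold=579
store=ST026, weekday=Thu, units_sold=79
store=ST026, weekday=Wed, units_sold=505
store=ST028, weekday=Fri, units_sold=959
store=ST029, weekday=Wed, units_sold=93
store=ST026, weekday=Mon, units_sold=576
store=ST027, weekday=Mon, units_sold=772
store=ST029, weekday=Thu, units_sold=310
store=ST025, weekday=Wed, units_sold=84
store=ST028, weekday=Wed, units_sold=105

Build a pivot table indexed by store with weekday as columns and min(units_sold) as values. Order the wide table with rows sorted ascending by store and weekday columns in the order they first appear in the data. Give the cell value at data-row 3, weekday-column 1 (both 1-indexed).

70

With rows sorted ascending by store, row 3 is store=ST027. weekday columns in first-appearance order: Fri, Thu, Wed, Mon; column 1 is Fri.
Long rows with store=ST027, weekday=Fri: min(70, 630, 846) = 70.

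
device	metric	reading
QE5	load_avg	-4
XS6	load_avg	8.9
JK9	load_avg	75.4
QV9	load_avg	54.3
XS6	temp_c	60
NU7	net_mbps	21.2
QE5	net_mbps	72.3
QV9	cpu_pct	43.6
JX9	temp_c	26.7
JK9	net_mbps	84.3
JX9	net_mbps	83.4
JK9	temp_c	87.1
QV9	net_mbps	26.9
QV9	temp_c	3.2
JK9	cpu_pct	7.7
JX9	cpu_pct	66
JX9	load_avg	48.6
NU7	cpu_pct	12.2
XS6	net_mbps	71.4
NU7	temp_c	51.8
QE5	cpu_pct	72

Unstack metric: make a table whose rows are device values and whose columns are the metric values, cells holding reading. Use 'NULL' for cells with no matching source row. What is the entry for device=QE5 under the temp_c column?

NULL

No long-format row has device=QE5 and metric=temp_c, so the cell is NULL.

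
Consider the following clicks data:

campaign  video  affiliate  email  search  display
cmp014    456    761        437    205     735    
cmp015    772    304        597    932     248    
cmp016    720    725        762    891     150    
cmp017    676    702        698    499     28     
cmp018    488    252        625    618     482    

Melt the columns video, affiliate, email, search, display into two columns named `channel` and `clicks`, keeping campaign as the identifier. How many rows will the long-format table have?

5 campaign values × 5 melted columns = 25 rows.

25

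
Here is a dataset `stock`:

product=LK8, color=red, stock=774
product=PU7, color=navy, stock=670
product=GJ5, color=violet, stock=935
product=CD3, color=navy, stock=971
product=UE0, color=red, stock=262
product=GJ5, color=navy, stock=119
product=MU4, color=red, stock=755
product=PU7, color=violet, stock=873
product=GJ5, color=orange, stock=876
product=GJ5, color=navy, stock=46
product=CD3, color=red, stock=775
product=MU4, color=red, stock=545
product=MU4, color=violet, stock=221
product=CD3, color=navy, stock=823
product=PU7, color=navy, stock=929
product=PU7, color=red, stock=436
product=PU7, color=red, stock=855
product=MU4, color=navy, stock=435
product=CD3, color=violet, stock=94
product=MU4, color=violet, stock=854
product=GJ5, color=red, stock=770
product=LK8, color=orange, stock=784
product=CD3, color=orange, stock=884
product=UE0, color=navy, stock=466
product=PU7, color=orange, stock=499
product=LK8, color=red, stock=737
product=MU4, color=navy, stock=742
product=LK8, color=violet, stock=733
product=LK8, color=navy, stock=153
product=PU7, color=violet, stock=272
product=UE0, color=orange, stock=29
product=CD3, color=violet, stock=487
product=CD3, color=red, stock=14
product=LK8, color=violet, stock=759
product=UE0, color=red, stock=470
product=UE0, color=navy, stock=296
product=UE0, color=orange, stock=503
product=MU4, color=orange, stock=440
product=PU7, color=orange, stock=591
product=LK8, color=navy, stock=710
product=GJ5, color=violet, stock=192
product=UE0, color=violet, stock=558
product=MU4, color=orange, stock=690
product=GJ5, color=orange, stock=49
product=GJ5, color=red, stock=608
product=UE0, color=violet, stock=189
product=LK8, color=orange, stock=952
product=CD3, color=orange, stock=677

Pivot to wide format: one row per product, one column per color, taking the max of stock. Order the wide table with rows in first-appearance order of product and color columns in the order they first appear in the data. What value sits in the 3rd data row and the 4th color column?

With rows in first-appearance order of product, row 3 is product=GJ5. color columns in first-appearance order: red, navy, violet, orange; column 4 is orange.
Long rows with product=GJ5, color=orange: max(876, 49) = 876.

876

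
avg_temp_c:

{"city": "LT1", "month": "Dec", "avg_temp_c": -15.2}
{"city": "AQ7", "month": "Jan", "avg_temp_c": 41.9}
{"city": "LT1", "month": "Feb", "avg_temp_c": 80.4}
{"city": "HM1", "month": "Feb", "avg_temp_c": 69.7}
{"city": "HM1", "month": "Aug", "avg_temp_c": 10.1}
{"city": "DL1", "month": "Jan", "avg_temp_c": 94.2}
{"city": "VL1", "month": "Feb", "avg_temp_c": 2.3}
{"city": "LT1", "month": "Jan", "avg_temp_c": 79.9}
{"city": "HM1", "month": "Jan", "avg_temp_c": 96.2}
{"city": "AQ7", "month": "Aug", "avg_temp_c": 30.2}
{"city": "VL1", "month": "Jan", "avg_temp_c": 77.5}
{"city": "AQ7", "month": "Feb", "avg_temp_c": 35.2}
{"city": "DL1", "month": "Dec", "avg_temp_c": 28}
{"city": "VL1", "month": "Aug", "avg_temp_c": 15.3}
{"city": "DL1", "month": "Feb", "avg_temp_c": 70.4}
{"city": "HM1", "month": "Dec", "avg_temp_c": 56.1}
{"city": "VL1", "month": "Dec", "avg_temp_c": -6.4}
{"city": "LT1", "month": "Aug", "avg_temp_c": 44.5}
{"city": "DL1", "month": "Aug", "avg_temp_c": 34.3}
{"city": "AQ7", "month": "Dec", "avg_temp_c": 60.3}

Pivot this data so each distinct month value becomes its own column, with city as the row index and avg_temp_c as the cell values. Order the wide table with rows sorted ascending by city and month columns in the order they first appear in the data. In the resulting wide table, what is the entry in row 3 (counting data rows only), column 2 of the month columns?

96.2

With rows sorted ascending by city, row 3 is city=HM1. month columns in first-appearance order: Dec, Jan, Feb, Aug; column 2 is Jan.
Long rows with city=HM1, month=Jan: avg_temp_c = 96.2.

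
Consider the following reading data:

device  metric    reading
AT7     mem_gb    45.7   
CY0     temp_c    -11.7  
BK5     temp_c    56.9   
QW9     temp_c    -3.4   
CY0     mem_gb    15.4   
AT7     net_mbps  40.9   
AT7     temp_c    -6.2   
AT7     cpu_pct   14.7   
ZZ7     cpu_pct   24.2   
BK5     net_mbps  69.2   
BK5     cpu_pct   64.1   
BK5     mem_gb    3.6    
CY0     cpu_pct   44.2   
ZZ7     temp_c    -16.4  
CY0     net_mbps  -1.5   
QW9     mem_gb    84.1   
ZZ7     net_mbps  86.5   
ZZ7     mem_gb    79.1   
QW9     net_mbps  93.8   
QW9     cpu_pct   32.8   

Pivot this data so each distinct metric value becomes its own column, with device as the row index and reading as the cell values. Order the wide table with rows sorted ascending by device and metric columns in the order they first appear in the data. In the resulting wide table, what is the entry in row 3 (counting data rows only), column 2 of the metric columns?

-11.7

With rows sorted ascending by device, row 3 is device=CY0. metric columns in first-appearance order: mem_gb, temp_c, net_mbps, cpu_pct; column 2 is temp_c.
Long rows with device=CY0, metric=temp_c: reading = -11.7.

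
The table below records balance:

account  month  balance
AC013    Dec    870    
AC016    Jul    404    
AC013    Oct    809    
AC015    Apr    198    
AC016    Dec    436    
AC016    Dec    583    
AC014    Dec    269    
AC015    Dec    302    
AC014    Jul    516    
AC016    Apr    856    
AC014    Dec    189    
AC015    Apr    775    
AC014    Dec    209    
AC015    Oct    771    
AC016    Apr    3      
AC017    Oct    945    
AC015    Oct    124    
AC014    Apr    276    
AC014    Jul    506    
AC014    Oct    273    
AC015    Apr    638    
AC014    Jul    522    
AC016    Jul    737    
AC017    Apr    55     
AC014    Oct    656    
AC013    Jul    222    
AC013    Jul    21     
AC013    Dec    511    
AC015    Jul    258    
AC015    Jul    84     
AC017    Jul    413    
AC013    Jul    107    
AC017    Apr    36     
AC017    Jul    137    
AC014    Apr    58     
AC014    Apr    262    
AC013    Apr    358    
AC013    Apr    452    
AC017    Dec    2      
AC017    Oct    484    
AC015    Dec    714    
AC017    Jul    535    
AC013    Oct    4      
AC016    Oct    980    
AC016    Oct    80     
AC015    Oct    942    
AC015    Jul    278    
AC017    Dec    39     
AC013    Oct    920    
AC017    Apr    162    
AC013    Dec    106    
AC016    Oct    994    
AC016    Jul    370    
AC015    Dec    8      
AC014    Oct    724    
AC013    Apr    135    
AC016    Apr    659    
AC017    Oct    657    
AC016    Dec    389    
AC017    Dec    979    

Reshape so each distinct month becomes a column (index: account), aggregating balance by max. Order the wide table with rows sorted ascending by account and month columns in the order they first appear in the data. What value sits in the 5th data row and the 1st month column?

With rows sorted ascending by account, row 5 is account=AC017. month columns in first-appearance order: Dec, Jul, Oct, Apr; column 1 is Dec.
Long rows with account=AC017, month=Dec: max(2, 39, 979) = 979.

979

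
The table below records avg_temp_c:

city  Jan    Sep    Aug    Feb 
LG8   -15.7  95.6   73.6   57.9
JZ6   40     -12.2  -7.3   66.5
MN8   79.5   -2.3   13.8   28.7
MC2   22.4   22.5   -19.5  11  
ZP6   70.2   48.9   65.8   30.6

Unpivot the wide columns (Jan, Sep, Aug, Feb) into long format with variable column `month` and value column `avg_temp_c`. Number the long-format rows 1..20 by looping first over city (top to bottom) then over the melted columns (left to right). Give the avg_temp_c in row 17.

20 rows total (5 × 4). Row 17: index ⌊(17-1)/4⌋ = 4 into city → ZP6; (17-1) mod 4 = 0 into the melted columns → Jan.
So row 17 is (ZP6, Jan, 70.2); avg_temp_c = 70.2.

70.2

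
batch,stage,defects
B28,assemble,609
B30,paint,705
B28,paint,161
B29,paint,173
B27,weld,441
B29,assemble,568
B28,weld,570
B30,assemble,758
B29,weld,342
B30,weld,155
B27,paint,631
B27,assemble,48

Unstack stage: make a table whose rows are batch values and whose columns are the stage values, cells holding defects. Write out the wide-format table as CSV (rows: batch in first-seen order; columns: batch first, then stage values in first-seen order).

Columns: batch plus the 3 distinct stage values (assemble, paint, weld).
For example, row B28 column assemble takes defects=609 from the long row (B28, assemble).

batch,assemble,paint,weld
B28,609,161,570
B30,758,705,155
B29,568,173,342
B27,48,631,441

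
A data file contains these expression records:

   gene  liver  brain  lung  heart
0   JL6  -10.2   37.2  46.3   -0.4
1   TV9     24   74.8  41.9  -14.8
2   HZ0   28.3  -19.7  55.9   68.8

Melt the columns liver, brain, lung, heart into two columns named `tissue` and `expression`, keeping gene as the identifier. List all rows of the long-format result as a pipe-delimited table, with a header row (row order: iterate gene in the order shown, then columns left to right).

Each (gene, column) pair becomes one row: 3 × 4 = 12 rows.
For example, (JL6, liver) → expression=-10.2.

| gene | tissue | expression |
| JL6 | liver | -10.2 |
| JL6 | brain | 37.2 |
| JL6 | lung | 46.3 |
| JL6 | heart | -0.4 |
| TV9 | liver | 24 |
| TV9 | brain | 74.8 |
| TV9 | lung | 41.9 |
| TV9 | heart | -14.8 |
| HZ0 | liver | 28.3 |
| HZ0 | brain | -19.7 |
| HZ0 | lung | 55.9 |
| HZ0 | heart | 68.8 |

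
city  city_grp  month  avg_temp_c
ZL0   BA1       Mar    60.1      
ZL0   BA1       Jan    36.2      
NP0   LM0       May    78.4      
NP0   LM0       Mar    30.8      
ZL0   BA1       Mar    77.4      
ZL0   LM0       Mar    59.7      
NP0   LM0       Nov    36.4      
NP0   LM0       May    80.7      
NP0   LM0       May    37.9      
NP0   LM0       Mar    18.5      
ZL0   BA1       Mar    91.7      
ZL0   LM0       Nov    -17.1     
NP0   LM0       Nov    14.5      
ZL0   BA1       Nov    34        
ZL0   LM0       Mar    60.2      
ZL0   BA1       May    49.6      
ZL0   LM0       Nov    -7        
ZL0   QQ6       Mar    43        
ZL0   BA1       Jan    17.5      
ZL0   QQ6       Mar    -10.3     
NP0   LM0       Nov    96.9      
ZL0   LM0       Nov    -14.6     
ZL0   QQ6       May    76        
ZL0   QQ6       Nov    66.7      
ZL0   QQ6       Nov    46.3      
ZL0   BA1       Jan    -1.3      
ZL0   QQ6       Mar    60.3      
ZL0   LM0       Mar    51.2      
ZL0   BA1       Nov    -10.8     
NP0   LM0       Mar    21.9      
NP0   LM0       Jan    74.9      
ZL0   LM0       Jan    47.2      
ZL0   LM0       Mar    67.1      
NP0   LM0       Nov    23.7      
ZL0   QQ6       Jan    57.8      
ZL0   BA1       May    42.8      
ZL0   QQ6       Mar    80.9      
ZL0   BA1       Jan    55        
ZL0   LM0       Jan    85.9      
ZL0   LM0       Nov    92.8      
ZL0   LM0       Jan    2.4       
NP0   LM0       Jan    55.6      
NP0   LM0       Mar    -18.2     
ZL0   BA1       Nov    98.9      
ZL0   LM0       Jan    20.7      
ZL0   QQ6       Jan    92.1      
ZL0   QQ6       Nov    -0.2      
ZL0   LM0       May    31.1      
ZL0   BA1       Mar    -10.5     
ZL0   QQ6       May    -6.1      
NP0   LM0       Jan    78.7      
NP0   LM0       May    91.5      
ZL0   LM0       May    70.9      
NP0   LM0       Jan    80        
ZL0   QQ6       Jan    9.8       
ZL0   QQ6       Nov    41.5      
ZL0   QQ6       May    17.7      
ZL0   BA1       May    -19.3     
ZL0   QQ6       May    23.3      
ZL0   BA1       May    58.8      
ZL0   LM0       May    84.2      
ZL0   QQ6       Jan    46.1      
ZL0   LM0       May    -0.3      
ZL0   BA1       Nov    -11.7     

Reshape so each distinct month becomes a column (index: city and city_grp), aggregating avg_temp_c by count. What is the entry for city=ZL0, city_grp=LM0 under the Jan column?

4

Rows with city=ZL0, city_grp=LM0 and month=Jan: avg_temp_c values are 47.2, 85.9, 2.4, 20.7.
4 rows match — count = 4.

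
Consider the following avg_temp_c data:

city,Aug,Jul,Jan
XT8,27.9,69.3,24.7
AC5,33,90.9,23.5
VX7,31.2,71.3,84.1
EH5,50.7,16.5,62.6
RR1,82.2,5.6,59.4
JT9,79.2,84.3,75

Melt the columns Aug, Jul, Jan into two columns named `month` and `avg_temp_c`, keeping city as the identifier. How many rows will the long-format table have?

6 city values × 3 melted columns = 18 rows.

18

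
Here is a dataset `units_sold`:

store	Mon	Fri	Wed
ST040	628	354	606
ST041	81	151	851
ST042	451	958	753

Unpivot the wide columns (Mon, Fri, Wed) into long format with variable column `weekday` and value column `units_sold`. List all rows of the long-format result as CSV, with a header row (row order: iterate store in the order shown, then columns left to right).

Each (store, column) pair becomes one row: 3 × 3 = 9 rows.
For example, (ST040, Mon) → units_sold=628.

store,weekday,units_sold
ST040,Mon,628
ST040,Fri,354
ST040,Wed,606
ST041,Mon,81
ST041,Fri,151
ST041,Wed,851
ST042,Mon,451
ST042,Fri,958
ST042,Wed,753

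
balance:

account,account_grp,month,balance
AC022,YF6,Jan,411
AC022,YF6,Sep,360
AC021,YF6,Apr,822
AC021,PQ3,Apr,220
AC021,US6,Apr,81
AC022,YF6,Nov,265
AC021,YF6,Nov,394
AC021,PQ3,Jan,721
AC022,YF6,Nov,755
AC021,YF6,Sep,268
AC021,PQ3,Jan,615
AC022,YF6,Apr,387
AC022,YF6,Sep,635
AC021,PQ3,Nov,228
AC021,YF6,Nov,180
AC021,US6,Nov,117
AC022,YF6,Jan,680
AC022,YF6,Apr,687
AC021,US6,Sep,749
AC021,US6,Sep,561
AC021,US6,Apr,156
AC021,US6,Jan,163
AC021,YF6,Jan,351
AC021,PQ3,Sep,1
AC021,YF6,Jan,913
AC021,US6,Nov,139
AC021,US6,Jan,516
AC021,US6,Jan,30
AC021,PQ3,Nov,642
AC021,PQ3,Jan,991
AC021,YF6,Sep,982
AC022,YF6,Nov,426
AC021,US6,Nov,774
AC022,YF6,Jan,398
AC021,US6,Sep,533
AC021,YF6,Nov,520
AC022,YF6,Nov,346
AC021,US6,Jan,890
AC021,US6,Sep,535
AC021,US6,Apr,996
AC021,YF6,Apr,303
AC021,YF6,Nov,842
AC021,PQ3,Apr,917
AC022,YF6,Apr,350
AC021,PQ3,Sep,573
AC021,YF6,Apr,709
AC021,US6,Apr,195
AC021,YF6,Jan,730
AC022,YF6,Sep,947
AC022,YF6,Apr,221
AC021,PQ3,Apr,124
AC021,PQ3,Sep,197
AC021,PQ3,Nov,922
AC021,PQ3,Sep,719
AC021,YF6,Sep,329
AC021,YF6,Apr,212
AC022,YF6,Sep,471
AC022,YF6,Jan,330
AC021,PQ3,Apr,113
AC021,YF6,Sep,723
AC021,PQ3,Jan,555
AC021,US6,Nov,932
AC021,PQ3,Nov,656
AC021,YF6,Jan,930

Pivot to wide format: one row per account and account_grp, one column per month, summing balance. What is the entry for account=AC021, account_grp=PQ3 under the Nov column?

Rows with account=AC021, account_grp=PQ3 and month=Nov: balance values are 228, 642, 922, 656.
228 + 642 + 922 + 656 = 2448.

2448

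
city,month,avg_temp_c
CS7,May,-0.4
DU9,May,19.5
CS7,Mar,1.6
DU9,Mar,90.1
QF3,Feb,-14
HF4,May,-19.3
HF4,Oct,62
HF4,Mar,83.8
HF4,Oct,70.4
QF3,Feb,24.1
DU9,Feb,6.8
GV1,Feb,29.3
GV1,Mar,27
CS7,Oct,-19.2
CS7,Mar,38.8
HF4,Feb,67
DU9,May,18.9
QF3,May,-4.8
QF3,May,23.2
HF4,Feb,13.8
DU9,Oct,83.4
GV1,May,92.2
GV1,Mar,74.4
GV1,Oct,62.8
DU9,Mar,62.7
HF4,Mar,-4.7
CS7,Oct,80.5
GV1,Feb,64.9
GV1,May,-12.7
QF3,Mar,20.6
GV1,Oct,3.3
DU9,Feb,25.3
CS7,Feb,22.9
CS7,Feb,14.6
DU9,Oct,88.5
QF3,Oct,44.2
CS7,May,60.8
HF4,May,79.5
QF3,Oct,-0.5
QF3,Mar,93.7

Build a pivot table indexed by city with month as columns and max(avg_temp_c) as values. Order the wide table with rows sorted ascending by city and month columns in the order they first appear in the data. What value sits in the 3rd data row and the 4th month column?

62.8

With rows sorted ascending by city, row 3 is city=GV1. month columns in first-appearance order: May, Mar, Feb, Oct; column 4 is Oct.
Long rows with city=GV1, month=Oct: max(62.8, 3.3) = 62.8.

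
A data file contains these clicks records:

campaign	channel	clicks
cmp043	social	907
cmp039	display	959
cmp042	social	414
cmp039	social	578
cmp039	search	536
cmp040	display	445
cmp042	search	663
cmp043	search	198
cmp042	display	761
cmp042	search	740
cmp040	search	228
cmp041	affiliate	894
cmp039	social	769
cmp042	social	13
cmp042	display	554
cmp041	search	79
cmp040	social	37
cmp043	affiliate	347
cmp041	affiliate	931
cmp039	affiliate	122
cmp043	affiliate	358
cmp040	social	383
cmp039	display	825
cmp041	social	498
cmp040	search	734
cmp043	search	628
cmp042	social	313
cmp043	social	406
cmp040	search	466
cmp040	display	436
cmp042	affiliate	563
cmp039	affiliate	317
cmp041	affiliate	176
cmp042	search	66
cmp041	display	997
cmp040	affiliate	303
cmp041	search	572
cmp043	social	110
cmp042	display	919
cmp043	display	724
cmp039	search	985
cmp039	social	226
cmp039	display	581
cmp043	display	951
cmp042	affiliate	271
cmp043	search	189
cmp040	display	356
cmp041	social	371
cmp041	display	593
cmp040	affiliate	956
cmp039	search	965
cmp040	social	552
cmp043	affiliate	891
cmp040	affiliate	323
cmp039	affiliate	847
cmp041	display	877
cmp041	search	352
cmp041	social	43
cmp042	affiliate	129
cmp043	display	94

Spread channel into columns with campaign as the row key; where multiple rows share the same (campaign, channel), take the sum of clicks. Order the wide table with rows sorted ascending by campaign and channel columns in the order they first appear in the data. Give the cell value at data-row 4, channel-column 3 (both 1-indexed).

1469

With rows sorted ascending by campaign, row 4 is campaign=cmp042. channel columns in first-appearance order: social, display, search, affiliate; column 3 is search.
Long rows with campaign=cmp042, channel=search: 663 + 740 + 66 = 1469.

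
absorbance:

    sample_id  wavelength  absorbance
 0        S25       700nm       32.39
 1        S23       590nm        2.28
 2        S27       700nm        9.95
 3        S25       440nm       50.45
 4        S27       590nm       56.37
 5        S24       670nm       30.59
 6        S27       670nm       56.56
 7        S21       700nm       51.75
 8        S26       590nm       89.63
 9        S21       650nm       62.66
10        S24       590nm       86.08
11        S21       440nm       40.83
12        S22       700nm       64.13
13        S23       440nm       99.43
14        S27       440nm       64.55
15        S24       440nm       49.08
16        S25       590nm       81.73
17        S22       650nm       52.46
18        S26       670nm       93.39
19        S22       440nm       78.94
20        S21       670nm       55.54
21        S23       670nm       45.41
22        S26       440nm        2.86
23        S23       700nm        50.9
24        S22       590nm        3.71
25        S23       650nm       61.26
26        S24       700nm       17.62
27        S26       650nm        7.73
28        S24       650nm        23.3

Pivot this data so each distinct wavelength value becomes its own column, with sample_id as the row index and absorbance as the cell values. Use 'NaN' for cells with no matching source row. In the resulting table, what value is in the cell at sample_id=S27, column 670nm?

The long row with sample_id=S27, wavelength=670nm has absorbance=56.56.

56.56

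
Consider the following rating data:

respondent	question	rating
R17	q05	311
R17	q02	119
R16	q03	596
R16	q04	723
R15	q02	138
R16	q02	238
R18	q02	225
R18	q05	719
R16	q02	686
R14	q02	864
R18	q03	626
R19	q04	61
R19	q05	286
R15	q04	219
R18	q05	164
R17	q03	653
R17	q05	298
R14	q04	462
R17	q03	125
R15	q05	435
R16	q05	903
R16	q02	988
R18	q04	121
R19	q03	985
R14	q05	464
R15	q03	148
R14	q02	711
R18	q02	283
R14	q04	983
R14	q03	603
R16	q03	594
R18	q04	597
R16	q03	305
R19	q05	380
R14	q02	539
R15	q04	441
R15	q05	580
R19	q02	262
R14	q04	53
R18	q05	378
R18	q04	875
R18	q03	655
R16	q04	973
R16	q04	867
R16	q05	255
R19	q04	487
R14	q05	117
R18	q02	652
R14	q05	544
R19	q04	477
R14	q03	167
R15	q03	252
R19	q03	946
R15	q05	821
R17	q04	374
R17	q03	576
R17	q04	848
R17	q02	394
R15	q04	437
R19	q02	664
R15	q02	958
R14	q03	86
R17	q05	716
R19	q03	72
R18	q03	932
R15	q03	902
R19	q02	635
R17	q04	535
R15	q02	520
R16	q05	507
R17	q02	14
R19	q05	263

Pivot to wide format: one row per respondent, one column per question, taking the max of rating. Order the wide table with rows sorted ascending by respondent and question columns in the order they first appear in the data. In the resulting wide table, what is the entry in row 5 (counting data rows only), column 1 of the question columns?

With rows sorted ascending by respondent, row 5 is respondent=R18. question columns in first-appearance order: q05, q02, q03, q04; column 1 is q05.
Long rows with respondent=R18, question=q05: max(719, 164, 378) = 719.

719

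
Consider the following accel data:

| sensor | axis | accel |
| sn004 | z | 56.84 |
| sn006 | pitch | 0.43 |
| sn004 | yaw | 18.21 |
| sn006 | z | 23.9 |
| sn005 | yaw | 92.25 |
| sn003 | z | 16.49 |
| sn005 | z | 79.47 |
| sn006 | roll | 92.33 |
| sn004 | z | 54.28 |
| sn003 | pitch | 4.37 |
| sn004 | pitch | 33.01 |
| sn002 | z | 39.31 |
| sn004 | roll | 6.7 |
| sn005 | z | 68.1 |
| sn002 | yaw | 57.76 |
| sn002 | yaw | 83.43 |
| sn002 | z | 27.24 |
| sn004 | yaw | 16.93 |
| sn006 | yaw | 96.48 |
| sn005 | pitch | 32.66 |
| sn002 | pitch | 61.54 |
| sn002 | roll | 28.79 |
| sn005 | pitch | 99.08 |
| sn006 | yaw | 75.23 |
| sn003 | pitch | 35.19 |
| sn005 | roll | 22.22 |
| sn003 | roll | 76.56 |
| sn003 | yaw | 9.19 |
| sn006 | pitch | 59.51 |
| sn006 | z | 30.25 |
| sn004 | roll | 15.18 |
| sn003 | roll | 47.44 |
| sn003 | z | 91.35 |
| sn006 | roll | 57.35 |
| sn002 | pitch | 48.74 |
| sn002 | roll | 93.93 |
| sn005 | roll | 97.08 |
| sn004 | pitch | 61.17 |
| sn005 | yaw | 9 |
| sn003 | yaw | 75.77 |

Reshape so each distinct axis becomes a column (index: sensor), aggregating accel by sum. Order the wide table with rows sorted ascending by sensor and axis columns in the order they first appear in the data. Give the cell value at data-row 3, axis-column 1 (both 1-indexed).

111.12

With rows sorted ascending by sensor, row 3 is sensor=sn004. axis columns in first-appearance order: z, pitch, yaw, roll; column 1 is z.
Long rows with sensor=sn004, axis=z: 56.84 + 54.28 = 111.12.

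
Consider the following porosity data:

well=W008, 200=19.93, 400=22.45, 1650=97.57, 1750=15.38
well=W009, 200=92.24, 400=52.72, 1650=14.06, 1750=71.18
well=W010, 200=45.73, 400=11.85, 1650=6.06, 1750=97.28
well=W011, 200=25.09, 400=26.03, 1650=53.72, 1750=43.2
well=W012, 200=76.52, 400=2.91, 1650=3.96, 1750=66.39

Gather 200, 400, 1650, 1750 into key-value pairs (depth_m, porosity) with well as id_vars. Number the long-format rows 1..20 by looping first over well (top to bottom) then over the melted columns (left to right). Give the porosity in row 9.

20 rows total (5 × 4). Row 9: index ⌊(9-1)/4⌋ = 2 into well → W010; (9-1) mod 4 = 0 into the melted columns → 200.
So row 9 is (W010, 200, 45.73); porosity = 45.73.

45.73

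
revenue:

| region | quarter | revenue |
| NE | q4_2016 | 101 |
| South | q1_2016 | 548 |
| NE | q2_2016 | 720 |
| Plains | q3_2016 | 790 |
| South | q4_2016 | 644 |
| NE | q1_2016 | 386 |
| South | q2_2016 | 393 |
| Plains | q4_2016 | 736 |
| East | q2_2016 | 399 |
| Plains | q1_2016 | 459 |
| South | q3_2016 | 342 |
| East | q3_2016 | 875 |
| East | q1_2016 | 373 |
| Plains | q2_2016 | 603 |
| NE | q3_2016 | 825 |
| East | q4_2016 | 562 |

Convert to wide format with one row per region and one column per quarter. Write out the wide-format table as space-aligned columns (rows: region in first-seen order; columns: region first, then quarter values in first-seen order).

Columns: region plus the 4 distinct quarter values (q4_2016, q1_2016, q2_2016, q3_2016).
For example, row NE column q4_2016 takes revenue=101 from the long row (NE, q4_2016).

region  q4_2016  q1_2016  q2_2016  q3_2016
NE      101      386      720      825    
South   644      548      393      342    
Plains  736      459      603      790    
East    562      373      399      875    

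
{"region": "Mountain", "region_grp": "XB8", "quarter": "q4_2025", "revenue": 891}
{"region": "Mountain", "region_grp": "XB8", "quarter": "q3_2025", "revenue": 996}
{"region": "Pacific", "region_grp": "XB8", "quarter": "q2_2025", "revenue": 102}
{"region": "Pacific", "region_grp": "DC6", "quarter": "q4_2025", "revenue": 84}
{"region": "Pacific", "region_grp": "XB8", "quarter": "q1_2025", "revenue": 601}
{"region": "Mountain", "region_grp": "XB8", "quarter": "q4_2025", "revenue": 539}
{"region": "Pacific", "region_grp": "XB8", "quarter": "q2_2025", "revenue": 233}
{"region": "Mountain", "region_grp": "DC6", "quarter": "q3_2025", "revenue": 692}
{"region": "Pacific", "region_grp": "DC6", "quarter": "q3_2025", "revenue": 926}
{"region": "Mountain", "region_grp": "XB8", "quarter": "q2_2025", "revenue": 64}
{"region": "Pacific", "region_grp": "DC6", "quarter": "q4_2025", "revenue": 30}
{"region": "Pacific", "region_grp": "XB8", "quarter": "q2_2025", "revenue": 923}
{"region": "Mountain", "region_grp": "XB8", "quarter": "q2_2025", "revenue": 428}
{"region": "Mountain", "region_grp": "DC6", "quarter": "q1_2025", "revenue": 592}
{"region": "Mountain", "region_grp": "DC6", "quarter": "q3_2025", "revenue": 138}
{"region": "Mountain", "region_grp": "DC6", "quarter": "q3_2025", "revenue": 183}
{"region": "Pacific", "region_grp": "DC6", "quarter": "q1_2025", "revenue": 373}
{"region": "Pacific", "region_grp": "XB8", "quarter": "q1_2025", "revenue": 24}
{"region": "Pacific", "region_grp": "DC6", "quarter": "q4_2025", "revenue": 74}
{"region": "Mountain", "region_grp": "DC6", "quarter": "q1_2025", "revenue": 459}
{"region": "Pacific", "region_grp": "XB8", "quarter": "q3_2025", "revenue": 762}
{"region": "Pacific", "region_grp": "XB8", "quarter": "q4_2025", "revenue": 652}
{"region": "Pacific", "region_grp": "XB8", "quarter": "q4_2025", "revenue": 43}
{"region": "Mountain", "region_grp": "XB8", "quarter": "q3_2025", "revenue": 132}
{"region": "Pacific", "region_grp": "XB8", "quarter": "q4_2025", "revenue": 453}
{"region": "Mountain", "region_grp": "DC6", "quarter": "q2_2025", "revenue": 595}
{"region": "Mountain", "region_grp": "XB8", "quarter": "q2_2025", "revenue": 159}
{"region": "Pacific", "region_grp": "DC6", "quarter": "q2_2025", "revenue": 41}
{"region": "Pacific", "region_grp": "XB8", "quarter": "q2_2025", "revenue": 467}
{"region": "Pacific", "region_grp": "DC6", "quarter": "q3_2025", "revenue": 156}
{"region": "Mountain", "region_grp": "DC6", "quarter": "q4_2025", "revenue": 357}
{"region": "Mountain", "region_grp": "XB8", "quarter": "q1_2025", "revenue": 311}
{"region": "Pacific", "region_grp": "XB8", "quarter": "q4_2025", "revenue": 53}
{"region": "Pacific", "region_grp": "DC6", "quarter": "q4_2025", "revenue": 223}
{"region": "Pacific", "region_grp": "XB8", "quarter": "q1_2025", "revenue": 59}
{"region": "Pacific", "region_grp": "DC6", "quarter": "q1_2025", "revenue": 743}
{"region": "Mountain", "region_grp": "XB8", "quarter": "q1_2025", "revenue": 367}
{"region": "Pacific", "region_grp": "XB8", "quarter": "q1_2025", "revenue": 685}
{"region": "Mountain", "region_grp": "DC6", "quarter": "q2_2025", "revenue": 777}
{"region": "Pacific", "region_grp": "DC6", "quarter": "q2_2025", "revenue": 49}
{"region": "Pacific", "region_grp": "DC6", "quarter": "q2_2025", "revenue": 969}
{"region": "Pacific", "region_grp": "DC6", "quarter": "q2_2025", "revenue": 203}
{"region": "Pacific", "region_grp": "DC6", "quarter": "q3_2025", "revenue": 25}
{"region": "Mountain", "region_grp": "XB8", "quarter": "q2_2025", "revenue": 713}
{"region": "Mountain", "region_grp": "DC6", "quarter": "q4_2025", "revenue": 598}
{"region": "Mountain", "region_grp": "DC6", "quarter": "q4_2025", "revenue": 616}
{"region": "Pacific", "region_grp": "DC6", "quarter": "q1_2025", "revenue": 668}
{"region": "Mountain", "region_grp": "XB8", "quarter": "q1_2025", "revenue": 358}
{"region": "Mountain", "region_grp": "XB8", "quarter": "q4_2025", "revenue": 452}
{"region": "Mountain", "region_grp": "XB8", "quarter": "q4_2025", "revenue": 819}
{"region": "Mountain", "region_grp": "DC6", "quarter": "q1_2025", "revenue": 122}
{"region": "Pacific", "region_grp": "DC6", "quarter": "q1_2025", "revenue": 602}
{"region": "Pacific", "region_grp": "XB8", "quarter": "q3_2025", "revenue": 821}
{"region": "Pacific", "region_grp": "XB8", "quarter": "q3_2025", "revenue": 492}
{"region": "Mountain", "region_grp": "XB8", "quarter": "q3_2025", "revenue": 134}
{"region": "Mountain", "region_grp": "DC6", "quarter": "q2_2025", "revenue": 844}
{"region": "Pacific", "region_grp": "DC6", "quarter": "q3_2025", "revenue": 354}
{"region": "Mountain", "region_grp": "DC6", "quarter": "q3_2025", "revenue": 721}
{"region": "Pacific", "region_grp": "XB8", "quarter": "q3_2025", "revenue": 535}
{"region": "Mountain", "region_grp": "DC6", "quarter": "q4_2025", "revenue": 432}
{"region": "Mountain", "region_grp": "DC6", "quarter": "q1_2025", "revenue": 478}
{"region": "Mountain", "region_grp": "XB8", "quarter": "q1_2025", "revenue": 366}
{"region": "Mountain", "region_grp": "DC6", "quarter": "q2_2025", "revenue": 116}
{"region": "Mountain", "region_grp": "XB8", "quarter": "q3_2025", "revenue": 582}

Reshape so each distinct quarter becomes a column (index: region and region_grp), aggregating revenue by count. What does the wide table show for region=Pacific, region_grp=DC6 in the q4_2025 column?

Rows with region=Pacific, region_grp=DC6 and quarter=q4_2025: revenue values are 84, 30, 74, 223.
4 rows match — count = 4.

4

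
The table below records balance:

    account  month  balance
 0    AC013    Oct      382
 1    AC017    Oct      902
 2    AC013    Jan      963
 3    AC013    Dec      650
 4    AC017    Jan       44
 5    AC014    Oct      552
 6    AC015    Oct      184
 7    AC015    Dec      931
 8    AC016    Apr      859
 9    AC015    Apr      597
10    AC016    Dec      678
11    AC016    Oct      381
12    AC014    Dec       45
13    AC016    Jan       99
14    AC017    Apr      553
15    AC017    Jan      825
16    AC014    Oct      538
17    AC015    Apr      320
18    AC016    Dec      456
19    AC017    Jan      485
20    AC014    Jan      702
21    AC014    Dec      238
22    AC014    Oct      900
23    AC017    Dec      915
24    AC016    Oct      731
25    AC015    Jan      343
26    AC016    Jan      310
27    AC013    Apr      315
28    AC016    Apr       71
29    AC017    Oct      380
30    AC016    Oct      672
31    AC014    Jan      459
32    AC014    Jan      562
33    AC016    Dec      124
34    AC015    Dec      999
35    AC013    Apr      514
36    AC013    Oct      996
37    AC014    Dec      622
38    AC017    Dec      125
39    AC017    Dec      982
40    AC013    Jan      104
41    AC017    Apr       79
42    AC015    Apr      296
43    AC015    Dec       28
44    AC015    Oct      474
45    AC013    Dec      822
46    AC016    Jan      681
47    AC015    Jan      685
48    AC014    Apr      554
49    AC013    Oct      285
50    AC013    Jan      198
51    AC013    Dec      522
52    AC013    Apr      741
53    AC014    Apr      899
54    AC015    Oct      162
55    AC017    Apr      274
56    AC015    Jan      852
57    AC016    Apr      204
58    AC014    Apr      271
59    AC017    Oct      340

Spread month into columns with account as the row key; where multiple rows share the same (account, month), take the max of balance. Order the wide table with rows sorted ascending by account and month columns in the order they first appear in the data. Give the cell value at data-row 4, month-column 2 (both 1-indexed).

681

With rows sorted ascending by account, row 4 is account=AC016. month columns in first-appearance order: Oct, Jan, Dec, Apr; column 2 is Jan.
Long rows with account=AC016, month=Jan: max(99, 310, 681) = 681.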